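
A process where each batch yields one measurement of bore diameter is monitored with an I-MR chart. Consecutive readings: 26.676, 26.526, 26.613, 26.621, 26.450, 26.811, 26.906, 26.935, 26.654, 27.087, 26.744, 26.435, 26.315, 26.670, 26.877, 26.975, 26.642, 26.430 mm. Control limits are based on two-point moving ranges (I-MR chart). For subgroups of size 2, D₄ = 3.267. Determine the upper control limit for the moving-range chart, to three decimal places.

0.690

Moving ranges: 0.150, 0.087, 0.008, 0.171, 0.361, 0.095, 0.029, 0.281, 0.433, 0.343, 0.309, 0.120, 0.355, 0.207, 0.098, 0.333, 0.212; M̄R̄ = 3.5920 / 17 = 0.2113
UCL_MR = D₄·M̄R̄ = 3.267 × 0.2113 = 0.6903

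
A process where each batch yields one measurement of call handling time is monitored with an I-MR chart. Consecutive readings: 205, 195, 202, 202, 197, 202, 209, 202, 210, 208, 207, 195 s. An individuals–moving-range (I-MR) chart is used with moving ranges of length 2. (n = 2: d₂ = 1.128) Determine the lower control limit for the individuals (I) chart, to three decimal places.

X̄ = (205 + 195 + 202 + 202 + 197 + 202 + 209 + 202 + 210 + 208 + 207 + 195) / 12 = 202.8333
Moving ranges: 10, 7, 0, 5, 5, 7, 7, 8, 2, 1, 12; M̄R̄ = 64.0000 / 11 = 5.8182
LCL = X̄ − 3·M̄R̄/d₂ = 202.8333 − 3 × 5.8182 / 1.128 = 187.3594

187.359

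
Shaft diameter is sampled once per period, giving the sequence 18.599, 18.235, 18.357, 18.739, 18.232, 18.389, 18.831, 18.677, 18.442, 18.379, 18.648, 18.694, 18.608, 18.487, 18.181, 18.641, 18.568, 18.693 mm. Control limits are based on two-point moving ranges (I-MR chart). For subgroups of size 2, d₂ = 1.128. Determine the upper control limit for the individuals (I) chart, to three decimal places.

X̄ = (18.599 + 18.235 + 18.357 + 18.739 + 18.232 + 18.389 + 18.831 + 18.677 + 18.442 + 18.379 + 18.648 + 18.694 + 18.608 + 18.487 + 18.181 + 18.641 + 18.568 + 18.693) / 18 = 18.5222
Moving ranges: 0.364, 0.122, 0.382, 0.507, 0.157, 0.442, 0.154, 0.235, 0.063, 0.269, 0.046, 0.086, 0.121, 0.306, 0.460, 0.073, 0.125; M̄R̄ = 3.9120 / 17 = 0.2301
UCL = X̄ + 3·M̄R̄/d₂ = 18.5222 + 3 × 0.2301 / 1.128 = 19.1342

19.134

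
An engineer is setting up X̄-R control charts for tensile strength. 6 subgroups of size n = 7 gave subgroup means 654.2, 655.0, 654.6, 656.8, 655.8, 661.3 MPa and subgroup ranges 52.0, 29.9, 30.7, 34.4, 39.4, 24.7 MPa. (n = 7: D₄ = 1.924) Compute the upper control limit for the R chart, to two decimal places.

67.69

R̄ = (52.0 + 29.9 + 30.7 + 34.4 + 39.4 + 24.7) / 6 = 211.1000 / 6 = 35.1833
UCL_R = D₄·R̄ = 1.924 × 35.1833 = 67.6927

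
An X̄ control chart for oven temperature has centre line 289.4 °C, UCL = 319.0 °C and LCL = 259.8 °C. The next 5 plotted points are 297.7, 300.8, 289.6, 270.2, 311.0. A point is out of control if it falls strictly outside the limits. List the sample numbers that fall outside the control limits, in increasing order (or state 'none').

All 5 points lie within [259.8, 319.0].

none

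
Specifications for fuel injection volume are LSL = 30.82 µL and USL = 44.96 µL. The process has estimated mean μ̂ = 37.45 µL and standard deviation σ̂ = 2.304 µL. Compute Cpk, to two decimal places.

Cpu = (USL − μ̂) / (3σ̂) = (44.96 − 37.45) / (3 × 2.304) = 1.0865; Cpl = (μ̂ − LSL) / (3σ̂) = (37.45 − 30.82) / (3 × 2.304) = 0.9592; Cpk = min(Cpu, Cpl) = 0.9592

0.96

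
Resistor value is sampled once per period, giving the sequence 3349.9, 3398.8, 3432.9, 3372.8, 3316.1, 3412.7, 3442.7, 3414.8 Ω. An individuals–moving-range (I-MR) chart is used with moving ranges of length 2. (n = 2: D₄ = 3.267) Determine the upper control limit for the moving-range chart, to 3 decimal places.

165.357

Moving ranges: 48.9, 34.1, 60.1, 56.7, 96.6, 30.0, 27.9; M̄R̄ = 354.3000 / 7 = 50.6143
UCL_MR = D₄·M̄R̄ = 3.267 × 50.6143 = 165.3569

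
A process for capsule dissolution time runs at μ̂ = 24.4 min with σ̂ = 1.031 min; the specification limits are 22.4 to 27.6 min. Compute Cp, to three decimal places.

0.841

Cp = (USL − LSL) / (6σ̂) = (27.6 − 22.4) / (6 × 1.031) = 5.2000 / 6.1860 = 0.8406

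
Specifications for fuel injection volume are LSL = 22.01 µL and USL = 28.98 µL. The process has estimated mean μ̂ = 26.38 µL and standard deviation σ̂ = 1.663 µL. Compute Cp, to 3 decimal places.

0.699

Cp = (USL − LSL) / (6σ̂) = (28.98 − 22.01) / (6 × 1.663) = 6.9700 / 9.9780 = 0.6985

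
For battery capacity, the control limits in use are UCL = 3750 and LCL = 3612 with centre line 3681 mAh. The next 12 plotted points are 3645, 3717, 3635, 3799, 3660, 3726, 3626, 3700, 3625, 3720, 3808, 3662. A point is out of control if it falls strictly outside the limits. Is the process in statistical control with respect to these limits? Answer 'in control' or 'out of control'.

out of control

Compare each point to [3612, 3750]: sample 4 = 3799 > UCL; sample 11 = 3808 > UCL.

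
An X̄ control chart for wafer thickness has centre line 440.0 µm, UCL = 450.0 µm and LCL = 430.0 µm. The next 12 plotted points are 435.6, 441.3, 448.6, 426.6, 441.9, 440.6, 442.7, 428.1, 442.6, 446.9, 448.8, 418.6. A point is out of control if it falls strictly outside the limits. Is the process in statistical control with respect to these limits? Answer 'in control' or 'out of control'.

out of control

Compare each point to [430.0, 450.0]: sample 4 = 426.6 < LCL; sample 8 = 428.1 < LCL; sample 12 = 418.6 < LCL.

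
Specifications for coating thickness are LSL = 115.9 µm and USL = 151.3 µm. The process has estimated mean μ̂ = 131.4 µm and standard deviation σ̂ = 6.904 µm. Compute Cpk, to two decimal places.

Cpu = (USL − μ̂) / (3σ̂) = (151.3 − 131.4) / (3 × 6.904) = 0.9608; Cpl = (μ̂ − LSL) / (3σ̂) = (131.4 − 115.9) / (3 × 6.904) = 0.7484; Cpk = min(Cpu, Cpl) = 0.7484

0.75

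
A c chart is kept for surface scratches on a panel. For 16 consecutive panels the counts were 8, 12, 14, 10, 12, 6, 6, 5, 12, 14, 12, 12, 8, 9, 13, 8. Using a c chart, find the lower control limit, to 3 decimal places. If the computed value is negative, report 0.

c̄ = (8 + 12 + 14 + 10 + 12 + 6 + 6 + 5 + 12 + 14 + 12 + 12 + 8 + 9 + 13 + 8) / 16 = 161 / 16 = 10.0625
LCL = c̄ − 3√c̄ = 10.0625 − 3 × 3.1721 = 0.5461

0.546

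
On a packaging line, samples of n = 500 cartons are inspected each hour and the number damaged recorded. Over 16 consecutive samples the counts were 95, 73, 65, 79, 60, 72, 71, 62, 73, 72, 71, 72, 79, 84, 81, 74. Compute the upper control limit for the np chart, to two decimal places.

97.75

p̄ = Σdᵢ / (k·n) = 1183 / (16 × 500) = 0.14788
UCL = np̄ + 3·√(np̄(1−p̄)) = 73.9375 + 3 × √(73.9375×0.85213) = 73.9375 + 3 × 7.9375 = 97.7500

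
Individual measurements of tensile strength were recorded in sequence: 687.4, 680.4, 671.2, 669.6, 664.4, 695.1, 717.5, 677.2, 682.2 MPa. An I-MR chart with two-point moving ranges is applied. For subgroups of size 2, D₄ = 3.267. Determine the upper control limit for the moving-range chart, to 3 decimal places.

Moving ranges: 7.0, 9.2, 1.6, 5.2, 30.7, 22.4, 40.3, 5.0; M̄R̄ = 121.4000 / 8 = 15.1750
UCL_MR = D₄·M̄R̄ = 3.267 × 15.1750 = 49.5767

49.577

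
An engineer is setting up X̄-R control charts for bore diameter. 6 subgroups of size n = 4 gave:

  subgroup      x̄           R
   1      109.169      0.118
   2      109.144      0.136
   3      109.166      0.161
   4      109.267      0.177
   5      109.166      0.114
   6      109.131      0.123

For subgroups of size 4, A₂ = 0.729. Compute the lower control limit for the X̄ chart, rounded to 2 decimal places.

X̄̄ = (109.169 + 109.144 + 109.166 + 109.267 + 109.166 + 109.131) / 6 = 655.0430 / 6 = 109.1738
R̄ = (0.118 + 0.136 + 0.161 + 0.177 + 0.114 + 0.123) / 6 = 0.8290 / 6 = 0.1382
LCL = X̄̄ − A₂·R̄ = 109.1738 − 0.729 × 0.1382 = 109.0731

109.07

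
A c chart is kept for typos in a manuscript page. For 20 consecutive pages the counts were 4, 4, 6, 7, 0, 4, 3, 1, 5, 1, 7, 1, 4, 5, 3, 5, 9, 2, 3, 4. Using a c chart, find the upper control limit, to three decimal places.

c̄ = (4 + 4 + 6 + 7 + 0 + 4 + 3 + 1 + 5 + 1 + 7 + 1 + 4 + 5 + 3 + 5 + 9 + 2 + 3 + 4) / 20 = 78 / 20 = 3.9000
UCL = c̄ + 3√c̄ = 3.9000 + 3 × √3.9000 = 3.9000 + 3 × 1.9748 = 9.8245

9.825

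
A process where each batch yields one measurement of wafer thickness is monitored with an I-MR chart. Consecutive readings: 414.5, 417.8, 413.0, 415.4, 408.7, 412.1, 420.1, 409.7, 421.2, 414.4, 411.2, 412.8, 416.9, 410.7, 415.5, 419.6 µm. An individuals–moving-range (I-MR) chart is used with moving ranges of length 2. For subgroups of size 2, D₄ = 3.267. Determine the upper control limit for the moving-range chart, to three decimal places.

17.707

Moving ranges: 3.3, 4.8, 2.4, 6.7, 3.4, 8.0, 10.4, 11.5, 6.8, 3.2, 1.6, 4.1, 6.2, 4.8, 4.1; M̄R̄ = 81.3000 / 15 = 5.4200
UCL_MR = D₄·M̄R̄ = 3.267 × 5.4200 = 17.7071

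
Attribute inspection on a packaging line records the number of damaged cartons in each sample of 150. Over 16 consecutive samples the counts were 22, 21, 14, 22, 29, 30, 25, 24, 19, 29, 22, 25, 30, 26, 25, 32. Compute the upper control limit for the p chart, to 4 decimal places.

0.2554

p̄ = Σdᵢ / (k·n) = 395 / (16 × 150) = 0.16458
UCL = p̄ + 3·√(p̄(1−p̄)/n) = 0.16458 + 3 × √(0.16458×0.83542/150) = 0.16458 + 3 × 0.03028 = 0.25541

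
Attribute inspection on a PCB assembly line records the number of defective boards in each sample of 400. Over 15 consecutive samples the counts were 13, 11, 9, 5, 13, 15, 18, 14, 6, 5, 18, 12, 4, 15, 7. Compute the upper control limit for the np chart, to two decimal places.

20.81

p̄ = Σdᵢ / (k·n) = 165 / (15 × 400) = 0.02750
UCL = np̄ + 3·√(np̄(1−p̄)) = 11.0000 + 3 × √(11.0000×0.97250) = 11.0000 + 3 × 3.2707 = 20.8121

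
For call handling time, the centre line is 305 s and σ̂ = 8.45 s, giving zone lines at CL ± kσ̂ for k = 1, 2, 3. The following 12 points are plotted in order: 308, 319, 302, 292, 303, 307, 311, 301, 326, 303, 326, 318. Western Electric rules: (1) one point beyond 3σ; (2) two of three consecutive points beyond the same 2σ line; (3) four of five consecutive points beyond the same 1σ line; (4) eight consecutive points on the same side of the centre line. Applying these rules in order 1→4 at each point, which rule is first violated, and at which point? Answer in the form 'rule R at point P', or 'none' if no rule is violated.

rule 2 at point 11

Zone of each point (C = within 1σ̂, B = 1σ̂–2σ̂, A = 2σ̂–3σ̂, * = beyond 3σ̂; sign = side of CL): 1:+C, 2:+B, 3:-C, 4:-B, 5:-C, 6:+C, 7:+C, 8:-C, 9:+A, 10:-C, 11:+A, 12:+B
Rule 2 (two of three consecutive points beyond the same 2σ limit) is satisfied at point 11.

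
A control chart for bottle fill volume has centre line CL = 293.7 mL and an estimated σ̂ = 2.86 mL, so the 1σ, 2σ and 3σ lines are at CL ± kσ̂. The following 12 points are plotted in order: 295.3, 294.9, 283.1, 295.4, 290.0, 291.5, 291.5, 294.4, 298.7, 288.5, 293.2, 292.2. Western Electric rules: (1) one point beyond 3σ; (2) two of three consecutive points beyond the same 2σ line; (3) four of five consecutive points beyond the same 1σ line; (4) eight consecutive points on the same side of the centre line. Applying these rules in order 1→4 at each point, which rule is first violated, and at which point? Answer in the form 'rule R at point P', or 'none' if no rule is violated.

Zone of each point (C = within 1σ̂, B = 1σ̂–2σ̂, A = 2σ̂–3σ̂, * = beyond 3σ̂; sign = side of CL): 1:+C, 2:+C, 3:-*, 4:+C, 5:-B, 6:-C, 7:-C, 8:+C, 9:+B, 10:-B, 11:-C, 12:-C
Rule 1 (one point beyond the 3σ limits) is satisfied at point 3.

rule 1 at point 3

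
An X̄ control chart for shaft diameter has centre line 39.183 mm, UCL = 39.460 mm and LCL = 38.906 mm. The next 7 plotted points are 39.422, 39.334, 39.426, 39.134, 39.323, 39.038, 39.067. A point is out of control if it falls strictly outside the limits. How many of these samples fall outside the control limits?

All 7 points lie within [38.906, 39.460].

0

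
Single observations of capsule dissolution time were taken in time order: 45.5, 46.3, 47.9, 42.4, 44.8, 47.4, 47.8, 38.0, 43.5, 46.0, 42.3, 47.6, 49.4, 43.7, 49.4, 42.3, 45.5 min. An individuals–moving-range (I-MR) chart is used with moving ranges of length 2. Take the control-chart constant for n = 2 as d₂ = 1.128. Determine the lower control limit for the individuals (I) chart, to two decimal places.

X̄ = (45.5 + 46.3 + 47.9 + 42.4 + 44.8 + 47.4 + 47.8 + 38.0 + 43.5 + 46.0 + 42.3 + 47.6 + 49.4 + 43.7 + 49.4 + 42.3 + 45.5) / 17 = 45.2824
Moving ranges: 0.8, 1.6, 5.5, 2.4, 2.6, 0.4, 9.8, 5.5, 2.5, 3.7, 5.3, 1.8, 5.7, 5.7, 7.1, 3.2; M̄R̄ = 63.6000 / 16 = 3.9750
LCL = X̄ − 3·M̄R̄/d₂ = 45.2824 − 3 × 3.9750 / 1.128 = 34.7105

34.71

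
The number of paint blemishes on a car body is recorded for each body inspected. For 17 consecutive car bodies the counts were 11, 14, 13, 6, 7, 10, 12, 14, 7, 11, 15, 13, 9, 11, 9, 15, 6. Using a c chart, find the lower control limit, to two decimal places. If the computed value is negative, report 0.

c̄ = (11 + 14 + 13 + 6 + 7 + 10 + 12 + 14 + 7 + 11 + 15 + 13 + 9 + 11 + 9 + 15 + 6) / 17 = 183 / 17 = 10.7647
LCL = c̄ − 3√c̄ = 10.7647 − 3 × 3.2810 = 0.9218

0.92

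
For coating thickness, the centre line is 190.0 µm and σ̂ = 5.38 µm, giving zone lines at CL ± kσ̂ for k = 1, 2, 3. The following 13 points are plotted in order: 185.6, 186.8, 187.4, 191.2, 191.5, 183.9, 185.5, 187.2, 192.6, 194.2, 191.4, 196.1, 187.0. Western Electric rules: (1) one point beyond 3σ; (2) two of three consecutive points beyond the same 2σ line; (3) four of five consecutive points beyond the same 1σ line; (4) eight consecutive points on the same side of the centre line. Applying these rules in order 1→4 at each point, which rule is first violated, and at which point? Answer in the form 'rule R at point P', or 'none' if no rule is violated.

none

Zone of each point (C = within 1σ̂, B = 1σ̂–2σ̂, A = 2σ̂–3σ̂, * = beyond 3σ̂; sign = side of CL): 1:-C, 2:-C, 3:-C, 4:+C, 5:+C, 6:-B, 7:-C, 8:-C, 9:+C, 10:+C, 11:+C, 12:+B, 13:-C
No rule fires across all 13 points.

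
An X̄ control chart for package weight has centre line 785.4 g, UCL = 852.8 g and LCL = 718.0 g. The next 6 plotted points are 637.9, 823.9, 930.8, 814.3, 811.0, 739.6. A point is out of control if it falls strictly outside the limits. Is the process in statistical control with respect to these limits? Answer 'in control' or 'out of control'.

out of control

Compare each point to [718.0, 852.8]: sample 1 = 637.9 < LCL; sample 3 = 930.8 > UCL.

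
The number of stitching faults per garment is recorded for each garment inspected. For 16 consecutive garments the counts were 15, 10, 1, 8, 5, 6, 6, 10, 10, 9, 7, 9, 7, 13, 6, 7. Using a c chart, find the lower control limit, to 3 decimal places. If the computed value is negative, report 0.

0.000

c̄ = (15 + 10 + 1 + 8 + 5 + 6 + 6 + 10 + 10 + 9 + 7 + 9 + 7 + 13 + 6 + 7) / 16 = 129 / 16 = 8.0625
LCL = c̄ − 3√c̄ = 8.0625 − 3 × 2.8395 = -0.4559 → 0 (cannot be negative)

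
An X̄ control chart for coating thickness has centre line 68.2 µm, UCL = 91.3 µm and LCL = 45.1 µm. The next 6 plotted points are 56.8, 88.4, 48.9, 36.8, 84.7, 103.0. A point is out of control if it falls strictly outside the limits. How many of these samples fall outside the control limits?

2

Compare each point to [45.1, 91.3]: sample 4 = 36.8 < LCL; sample 6 = 103.0 > UCL.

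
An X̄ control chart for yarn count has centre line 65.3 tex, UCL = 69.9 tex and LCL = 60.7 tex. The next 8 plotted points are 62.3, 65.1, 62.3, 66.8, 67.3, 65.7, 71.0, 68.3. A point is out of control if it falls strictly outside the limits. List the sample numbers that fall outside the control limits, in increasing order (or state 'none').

7

Compare each point to [60.7, 69.9]: sample 7 = 71.0 > UCL.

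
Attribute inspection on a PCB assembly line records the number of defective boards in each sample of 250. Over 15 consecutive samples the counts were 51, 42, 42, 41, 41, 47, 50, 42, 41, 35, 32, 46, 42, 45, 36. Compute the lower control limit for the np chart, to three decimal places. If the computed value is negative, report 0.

24.432

p̄ = Σdᵢ / (k·n) = 633 / (15 × 250) = 0.16880
LCL = np̄ − 3·√(np̄(1−p̄)) = 42.2000 − 3 × 5.9226 = 24.4323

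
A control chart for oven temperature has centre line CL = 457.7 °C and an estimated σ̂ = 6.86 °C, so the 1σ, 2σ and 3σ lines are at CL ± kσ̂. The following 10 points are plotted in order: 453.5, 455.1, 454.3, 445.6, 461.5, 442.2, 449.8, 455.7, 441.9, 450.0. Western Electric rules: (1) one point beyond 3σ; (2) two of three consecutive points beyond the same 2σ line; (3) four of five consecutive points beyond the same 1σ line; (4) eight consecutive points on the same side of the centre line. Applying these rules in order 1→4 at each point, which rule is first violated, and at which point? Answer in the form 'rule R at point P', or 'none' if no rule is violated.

rule 3 at point 10

Zone of each point (C = within 1σ̂, B = 1σ̂–2σ̂, A = 2σ̂–3σ̂, * = beyond 3σ̂; sign = side of CL): 1:-C, 2:-C, 3:-C, 4:-B, 5:+C, 6:-A, 7:-B, 8:-C, 9:-A, 10:-B
Rule 3 (four of five consecutive points beyond the same 1σ limit) is satisfied at point 10.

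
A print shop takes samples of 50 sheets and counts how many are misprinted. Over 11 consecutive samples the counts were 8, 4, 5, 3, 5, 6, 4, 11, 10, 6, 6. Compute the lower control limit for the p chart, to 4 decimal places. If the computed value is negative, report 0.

0.0000

p̄ = Σdᵢ / (k·n) = 68 / (11 × 50) = 0.12364
LCL = p̄ − 3·√(p̄(1−p̄)/n) = 0.12364 − 3 × 0.04655 = -0.01602 → 0 (negative, so LCL = 0)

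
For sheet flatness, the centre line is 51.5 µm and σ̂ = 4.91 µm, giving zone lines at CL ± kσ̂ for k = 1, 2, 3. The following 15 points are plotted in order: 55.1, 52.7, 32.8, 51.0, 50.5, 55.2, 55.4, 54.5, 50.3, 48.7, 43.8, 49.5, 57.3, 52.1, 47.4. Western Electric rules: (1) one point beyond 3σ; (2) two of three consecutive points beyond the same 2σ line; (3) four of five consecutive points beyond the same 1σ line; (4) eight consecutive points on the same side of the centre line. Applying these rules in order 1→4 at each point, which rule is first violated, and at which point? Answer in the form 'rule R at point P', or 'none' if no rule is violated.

Zone of each point (C = within 1σ̂, B = 1σ̂–2σ̂, A = 2σ̂–3σ̂, * = beyond 3σ̂; sign = side of CL): 1:+C, 2:+C, 3:-*, 4:-C, 5:-C, 6:+C, 7:+C, 8:+C, 9:-C, 10:-C, 11:-B, 12:-C, 13:+B, 14:+C, 15:-C
Rule 1 (one point beyond the 3σ limits) is satisfied at point 3.

rule 1 at point 3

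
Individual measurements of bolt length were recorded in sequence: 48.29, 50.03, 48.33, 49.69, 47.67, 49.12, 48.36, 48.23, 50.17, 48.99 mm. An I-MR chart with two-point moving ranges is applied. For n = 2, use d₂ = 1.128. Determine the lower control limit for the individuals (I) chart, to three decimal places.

45.259

X̄ = (48.29 + 50.03 + 48.33 + 49.69 + 47.67 + 49.12 + 48.36 + 48.23 + 50.17 + 48.99) / 10 = 48.8880
Moving ranges: 1.74, 1.70, 1.36, 2.02, 1.45, 0.76, 0.13, 1.94, 1.18; M̄R̄ = 12.2800 / 9 = 1.3644
LCL = X̄ − 3·M̄R̄/d₂ = 48.8880 − 3 × 1.3644 / 1.128 = 45.2592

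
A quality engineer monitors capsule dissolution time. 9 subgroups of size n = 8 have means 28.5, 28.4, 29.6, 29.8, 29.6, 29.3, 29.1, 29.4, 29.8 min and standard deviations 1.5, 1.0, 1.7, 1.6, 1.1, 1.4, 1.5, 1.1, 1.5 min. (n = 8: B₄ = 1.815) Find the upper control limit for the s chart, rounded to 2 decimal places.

s̄ = (1.5 + 1.0 + 1.7 + 1.6 + 1.1 + 1.4 + 1.5 + 1.1 + 1.5) / 9 = 1.3778
UCL_s = B₄·s̄ = 1.815 × 1.3778 = 2.5007

2.50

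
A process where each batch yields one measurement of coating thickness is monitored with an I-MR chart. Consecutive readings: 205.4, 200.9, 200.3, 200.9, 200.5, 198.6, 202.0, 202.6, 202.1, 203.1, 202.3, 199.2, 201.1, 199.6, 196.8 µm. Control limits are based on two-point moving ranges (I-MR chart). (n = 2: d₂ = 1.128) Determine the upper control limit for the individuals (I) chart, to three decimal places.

205.510

X̄ = (205.4 + 200.9 + 200.3 + 200.9 + 200.5 + 198.6 + 202.0 + 202.6 + 202.1 + 203.1 + 202.3 + 199.2 + 201.1 + 199.6 + 196.8) / 15 = 201.0267
Moving ranges: 4.5, 0.6, 0.6, 0.4, 1.9, 3.4, 0.6, 0.5, 1.0, 0.8, 3.1, 1.9, 1.5, 2.8; M̄R̄ = 23.6000 / 14 = 1.6857
UCL = X̄ + 3·M̄R̄/d₂ = 201.0267 + 3 × 1.6857 / 1.128 = 205.5099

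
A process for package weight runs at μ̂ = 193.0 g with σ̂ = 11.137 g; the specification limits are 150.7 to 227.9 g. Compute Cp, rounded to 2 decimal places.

1.16

Cp = (USL − LSL) / (6σ̂) = (227.9 − 150.7) / (6 × 11.137) = 77.2000 / 66.8220 = 1.1553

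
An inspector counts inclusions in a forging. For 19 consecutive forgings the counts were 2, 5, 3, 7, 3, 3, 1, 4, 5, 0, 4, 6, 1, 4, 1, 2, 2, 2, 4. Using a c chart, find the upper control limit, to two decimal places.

8.39

c̄ = (2 + 5 + 3 + 7 + 3 + 3 + 1 + 4 + 5 + 0 + 4 + 6 + 1 + 4 + 1 + 2 + 2 + 2 + 4) / 19 = 59 / 19 = 3.1053
UCL = c̄ + 3√c̄ = 3.1053 + 3 × √3.1053 = 3.1053 + 3 × 1.7622 = 8.3918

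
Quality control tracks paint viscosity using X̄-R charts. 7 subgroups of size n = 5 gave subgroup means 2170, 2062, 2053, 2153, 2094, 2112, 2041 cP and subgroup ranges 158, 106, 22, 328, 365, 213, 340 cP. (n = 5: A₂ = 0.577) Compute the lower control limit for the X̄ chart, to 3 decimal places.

1971.577

X̄̄ = (2170 + 2062 + 2053 + 2153 + 2094 + 2112 + 2041) / 7 = 14685.0000 / 7 = 2097.8571
R̄ = (158 + 106 + 22 + 328 + 365 + 213 + 340) / 7 = 1532.0000 / 7 = 218.8571
LCL = X̄̄ − A₂·R̄ = 2097.8571 − 0.577 × 218.8571 = 1971.5766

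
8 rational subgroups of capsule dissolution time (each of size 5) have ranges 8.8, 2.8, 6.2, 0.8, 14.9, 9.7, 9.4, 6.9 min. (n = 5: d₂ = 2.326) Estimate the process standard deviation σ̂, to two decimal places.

3.20

R̄ = (8.8 + 2.8 + 6.2 + 0.8 + 14.9 + 9.7 + 9.4 + 6.9) / 8 = 7.4375
σ̂ = R̄ / d₂ = 7.4375 / 2.326 = 3.1975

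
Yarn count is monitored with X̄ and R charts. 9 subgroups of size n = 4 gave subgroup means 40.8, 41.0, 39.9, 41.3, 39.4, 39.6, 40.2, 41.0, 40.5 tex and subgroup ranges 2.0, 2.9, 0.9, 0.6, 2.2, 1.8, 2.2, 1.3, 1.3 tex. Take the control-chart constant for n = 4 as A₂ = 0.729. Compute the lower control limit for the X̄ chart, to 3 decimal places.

39.180

X̄̄ = (40.8 + 41.0 + 39.9 + 41.3 + 39.4 + 39.6 + 40.2 + 41.0 + 40.5) / 9 = 363.7000 / 9 = 40.4111
R̄ = (2.0 + 2.9 + 0.9 + 0.6 + 2.2 + 1.8 + 2.2 + 1.3 + 1.3) / 9 = 15.2000 / 9 = 1.6889
LCL = X̄̄ − A₂·R̄ = 40.4111 − 0.729 × 1.6889 = 39.1799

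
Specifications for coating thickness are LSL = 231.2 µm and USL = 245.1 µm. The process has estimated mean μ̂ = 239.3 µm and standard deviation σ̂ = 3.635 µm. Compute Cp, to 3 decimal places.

Cp = (USL − LSL) / (6σ̂) = (245.1 − 231.2) / (6 × 3.635) = 13.9000 / 21.8100 = 0.6373

0.637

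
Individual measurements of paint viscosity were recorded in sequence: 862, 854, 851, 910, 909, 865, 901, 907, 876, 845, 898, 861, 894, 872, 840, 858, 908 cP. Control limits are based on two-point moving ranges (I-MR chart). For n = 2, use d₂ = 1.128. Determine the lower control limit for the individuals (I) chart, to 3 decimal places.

X̄ = (862 + 854 + 851 + 910 + 909 + 865 + 901 + 907 + 876 + 845 + 898 + 861 + 894 + 872 + 840 + 858 + 908) / 17 = 877.1176
Moving ranges: 8, 3, 59, 1, 44, 36, 6, 31, 31, 53, 37, 33, 22, 32, 18, 50; M̄R̄ = 464.0000 / 16 = 29.0000
LCL = X̄ − 3·M̄R̄/d₂ = 877.1176 − 3 × 29.0000 / 1.128 = 799.9900

799.990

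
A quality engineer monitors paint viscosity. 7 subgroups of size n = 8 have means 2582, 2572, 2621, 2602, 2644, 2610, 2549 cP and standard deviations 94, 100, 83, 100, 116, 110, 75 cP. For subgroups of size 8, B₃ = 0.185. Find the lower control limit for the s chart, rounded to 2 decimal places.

17.92

s̄ = (94 + 100 + 83 + 100 + 116 + 110 + 75) / 7 = 96.8571
LCL_s = B₃·s̄ = 0.185 × 96.8571 = 17.9186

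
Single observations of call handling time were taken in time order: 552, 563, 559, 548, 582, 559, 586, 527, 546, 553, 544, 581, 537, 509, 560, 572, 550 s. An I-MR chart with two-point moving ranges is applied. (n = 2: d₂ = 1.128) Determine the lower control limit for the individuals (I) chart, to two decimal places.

488.43

X̄ = (552 + 563 + 559 + 548 + 582 + 559 + 586 + 527 + 546 + 553 + 544 + 581 + 537 + 509 + 560 + 572 + 550) / 17 = 554.5882
Moving ranges: 11, 4, 11, 34, 23, 27, 59, 19, 7, 9, 37, 44, 28, 51, 12, 22; M̄R̄ = 398.0000 / 16 = 24.8750
LCL = X̄ − 3·M̄R̄/d₂ = 554.5882 − 3 × 24.8750 / 1.128 = 488.4313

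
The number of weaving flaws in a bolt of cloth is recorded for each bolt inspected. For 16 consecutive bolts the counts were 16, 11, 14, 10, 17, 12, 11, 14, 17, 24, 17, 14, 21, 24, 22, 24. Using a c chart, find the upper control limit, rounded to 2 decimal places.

c̄ = (16 + 11 + 14 + 10 + 17 + 12 + 11 + 14 + 17 + 24 + 17 + 14 + 21 + 24 + 22 + 24) / 16 = 268 / 16 = 16.7500
UCL = c̄ + 3√c̄ = 16.7500 + 3 × √16.7500 = 16.7500 + 3 × 4.0927 = 29.0280

29.03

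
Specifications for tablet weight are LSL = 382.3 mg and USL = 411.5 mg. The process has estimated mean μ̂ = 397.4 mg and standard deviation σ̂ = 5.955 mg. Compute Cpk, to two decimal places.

0.79

Cpu = (USL − μ̂) / (3σ̂) = (411.5 − 397.4) / (3 × 5.955) = 0.7893; Cpl = (μ̂ − LSL) / (3σ̂) = (397.4 − 382.3) / (3 × 5.955) = 0.8452; Cpk = min(Cpu, Cpl) = 0.7893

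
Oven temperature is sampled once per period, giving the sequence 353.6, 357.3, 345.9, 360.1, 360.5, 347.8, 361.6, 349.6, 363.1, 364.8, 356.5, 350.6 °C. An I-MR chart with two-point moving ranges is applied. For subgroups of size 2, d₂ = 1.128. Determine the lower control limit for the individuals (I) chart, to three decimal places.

332.352

X̄ = (353.6 + 357.3 + 345.9 + 360.1 + 360.5 + 347.8 + 361.6 + 349.6 + 363.1 + 364.8 + 356.5 + 350.6) / 12 = 355.9500
Moving ranges: 3.7, 11.4, 14.2, 0.4, 12.7, 13.8, 12.0, 13.5, 1.7, 8.3, 5.9; M̄R̄ = 97.6000 / 11 = 8.8727
LCL = X̄ − 3·M̄R̄/d₂ = 355.9500 − 3 × 8.8727 / 1.128 = 332.3523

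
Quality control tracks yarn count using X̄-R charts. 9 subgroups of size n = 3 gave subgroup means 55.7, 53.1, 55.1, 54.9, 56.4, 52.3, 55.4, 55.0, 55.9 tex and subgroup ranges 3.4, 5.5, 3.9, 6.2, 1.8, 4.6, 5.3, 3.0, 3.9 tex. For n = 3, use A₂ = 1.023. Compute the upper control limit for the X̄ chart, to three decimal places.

59.141

X̄̄ = (55.7 + 53.1 + 55.1 + 54.9 + 56.4 + 52.3 + 55.4 + 55.0 + 55.9) / 9 = 493.8000 / 9 = 54.8667
R̄ = (3.4 + 5.5 + 3.9 + 6.2 + 1.8 + 4.6 + 5.3 + 3.0 + 3.9) / 9 = 37.6000 / 9 = 4.1778
UCL = X̄̄ + A₂·R̄ = 54.8667 + 1.023 × 4.1778 = 59.1405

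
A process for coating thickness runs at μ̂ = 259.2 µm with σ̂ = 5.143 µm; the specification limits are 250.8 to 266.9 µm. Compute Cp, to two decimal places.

0.52

Cp = (USL − LSL) / (6σ̂) = (266.9 − 250.8) / (6 × 5.143) = 16.1000 / 30.8580 = 0.5217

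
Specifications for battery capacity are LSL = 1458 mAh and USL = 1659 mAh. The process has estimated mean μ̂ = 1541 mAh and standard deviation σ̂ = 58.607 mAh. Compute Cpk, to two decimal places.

0.47

Cpu = (USL − μ̂) / (3σ̂) = (1659 − 1541) / (3 × 58.607) = 0.6711; Cpl = (μ̂ − LSL) / (3σ̂) = (1541 − 1458) / (3 × 58.607) = 0.4721; Cpk = min(Cpu, Cpl) = 0.4721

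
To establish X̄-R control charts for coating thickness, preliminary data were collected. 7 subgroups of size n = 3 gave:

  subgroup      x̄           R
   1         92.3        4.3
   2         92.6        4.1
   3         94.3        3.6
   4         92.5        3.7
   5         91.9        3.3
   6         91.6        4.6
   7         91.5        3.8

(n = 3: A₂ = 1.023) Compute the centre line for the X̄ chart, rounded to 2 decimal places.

92.39

X̄̄ = (92.3 + 92.6 + 94.3 + 92.5 + 91.9 + 91.6 + 91.5) / 7 = 646.7000 / 7 = 92.3857
CL = X̄̄ = 92.3857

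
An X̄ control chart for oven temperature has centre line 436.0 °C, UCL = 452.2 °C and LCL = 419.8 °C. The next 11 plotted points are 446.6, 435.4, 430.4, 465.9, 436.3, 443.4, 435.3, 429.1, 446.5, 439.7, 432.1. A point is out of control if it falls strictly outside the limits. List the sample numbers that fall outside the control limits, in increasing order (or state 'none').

4

Compare each point to [419.8, 452.2]: sample 4 = 465.9 > UCL.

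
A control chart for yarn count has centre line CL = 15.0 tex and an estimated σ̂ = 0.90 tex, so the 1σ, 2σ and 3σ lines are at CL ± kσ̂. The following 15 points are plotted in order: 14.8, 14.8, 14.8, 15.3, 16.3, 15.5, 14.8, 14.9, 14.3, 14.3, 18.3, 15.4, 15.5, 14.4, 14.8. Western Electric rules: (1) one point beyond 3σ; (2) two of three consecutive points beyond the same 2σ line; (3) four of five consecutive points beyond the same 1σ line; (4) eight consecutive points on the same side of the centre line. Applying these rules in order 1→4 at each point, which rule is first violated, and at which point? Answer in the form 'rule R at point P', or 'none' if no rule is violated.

Zone of each point (C = within 1σ̂, B = 1σ̂–2σ̂, A = 2σ̂–3σ̂, * = beyond 3σ̂; sign = side of CL): 1:-C, 2:-C, 3:-C, 4:+C, 5:+B, 6:+C, 7:-C, 8:-C, 9:-C, 10:-C, 11:+*, 12:+C, 13:+C, 14:-C, 15:-C
Rule 1 (one point beyond the 3σ limits) is satisfied at point 11.

rule 1 at point 11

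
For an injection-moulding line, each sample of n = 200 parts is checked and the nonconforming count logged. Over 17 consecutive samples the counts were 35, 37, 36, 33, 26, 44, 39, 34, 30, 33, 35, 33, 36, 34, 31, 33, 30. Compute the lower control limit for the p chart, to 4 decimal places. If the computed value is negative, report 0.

p̄ = Σdᵢ / (k·n) = 579 / (17 × 200) = 0.17029
LCL = p̄ − 3·√(p̄(1−p̄)/n) = 0.17029 − 3 × 0.02658 = 0.09056

0.0906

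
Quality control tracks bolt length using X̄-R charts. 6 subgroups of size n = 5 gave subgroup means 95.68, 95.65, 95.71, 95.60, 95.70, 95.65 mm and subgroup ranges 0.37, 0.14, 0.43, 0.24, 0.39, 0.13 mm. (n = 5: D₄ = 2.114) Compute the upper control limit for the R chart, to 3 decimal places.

0.599

R̄ = (0.37 + 0.14 + 0.43 + 0.24 + 0.39 + 0.13) / 6 = 1.7000 / 6 = 0.2833
UCL_R = D₄·R̄ = 2.114 × 0.2833 = 0.5990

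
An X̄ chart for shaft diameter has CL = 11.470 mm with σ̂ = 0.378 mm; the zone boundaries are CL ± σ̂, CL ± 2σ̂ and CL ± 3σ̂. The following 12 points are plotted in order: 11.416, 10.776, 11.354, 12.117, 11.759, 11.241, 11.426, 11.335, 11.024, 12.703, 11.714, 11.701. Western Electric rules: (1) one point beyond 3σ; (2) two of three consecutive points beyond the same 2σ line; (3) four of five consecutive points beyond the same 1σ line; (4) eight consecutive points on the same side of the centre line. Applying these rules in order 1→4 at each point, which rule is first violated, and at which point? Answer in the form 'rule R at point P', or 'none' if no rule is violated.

rule 1 at point 10

Zone of each point (C = within 1σ̂, B = 1σ̂–2σ̂, A = 2σ̂–3σ̂, * = beyond 3σ̂; sign = side of CL): 1:-C, 2:-B, 3:-C, 4:+B, 5:+C, 6:-C, 7:-C, 8:-C, 9:-B, 10:+*, 11:+C, 12:+C
Rule 1 (one point beyond the 3σ limits) is satisfied at point 10.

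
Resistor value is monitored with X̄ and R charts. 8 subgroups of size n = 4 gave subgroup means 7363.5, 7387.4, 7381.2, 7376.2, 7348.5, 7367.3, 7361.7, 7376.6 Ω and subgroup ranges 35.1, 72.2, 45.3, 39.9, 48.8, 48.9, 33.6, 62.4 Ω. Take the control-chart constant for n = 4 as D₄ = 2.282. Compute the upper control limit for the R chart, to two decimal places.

110.16

R̄ = (35.1 + 72.2 + 45.3 + 39.9 + 48.8 + 48.9 + 33.6 + 62.4) / 8 = 386.2000 / 8 = 48.2750
UCL_R = D₄·R̄ = 2.282 × 48.2750 = 110.1636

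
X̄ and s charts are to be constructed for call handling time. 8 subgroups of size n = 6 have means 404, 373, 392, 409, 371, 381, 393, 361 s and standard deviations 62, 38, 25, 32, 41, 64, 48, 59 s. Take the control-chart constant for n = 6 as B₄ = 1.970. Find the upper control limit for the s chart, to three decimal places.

90.866

s̄ = (62 + 38 + 25 + 32 + 41 + 64 + 48 + 59) / 8 = 46.1250
UCL_s = B₄·s̄ = 1.970 × 46.1250 = 90.8662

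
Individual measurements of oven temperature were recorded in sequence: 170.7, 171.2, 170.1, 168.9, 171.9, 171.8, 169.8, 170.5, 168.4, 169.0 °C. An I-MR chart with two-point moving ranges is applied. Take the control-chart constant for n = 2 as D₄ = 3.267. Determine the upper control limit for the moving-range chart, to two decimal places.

4.10

Moving ranges: 0.5, 1.1, 1.2, 3.0, 0.1, 2.0, 0.7, 2.1, 0.6; M̄R̄ = 11.3000 / 9 = 1.2556
UCL_MR = D₄·M̄R̄ = 3.267 × 1.2556 = 4.1019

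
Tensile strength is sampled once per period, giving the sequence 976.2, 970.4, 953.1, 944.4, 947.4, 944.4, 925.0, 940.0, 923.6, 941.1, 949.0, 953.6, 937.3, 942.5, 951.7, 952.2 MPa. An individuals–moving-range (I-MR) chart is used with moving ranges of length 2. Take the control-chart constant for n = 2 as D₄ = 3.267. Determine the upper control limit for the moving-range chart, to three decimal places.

Moving ranges: 5.8, 17.3, 8.7, 3.0, 3.0, 19.4, 15.0, 16.4, 17.5, 7.9, 4.6, 16.3, 5.2, 9.2, 0.5; M̄R̄ = 149.8000 / 15 = 9.9867
UCL_MR = D₄·M̄R̄ = 3.267 × 9.9867 = 32.6264

32.626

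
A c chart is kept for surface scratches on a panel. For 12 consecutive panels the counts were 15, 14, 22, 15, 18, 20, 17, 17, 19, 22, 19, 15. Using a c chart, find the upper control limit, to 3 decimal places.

c̄ = (15 + 14 + 22 + 15 + 18 + 20 + 17 + 17 + 19 + 22 + 19 + 15) / 12 = 213 / 12 = 17.7500
UCL = c̄ + 3√c̄ = 17.7500 + 3 × √17.7500 = 17.7500 + 3 × 4.2131 = 30.3892

30.389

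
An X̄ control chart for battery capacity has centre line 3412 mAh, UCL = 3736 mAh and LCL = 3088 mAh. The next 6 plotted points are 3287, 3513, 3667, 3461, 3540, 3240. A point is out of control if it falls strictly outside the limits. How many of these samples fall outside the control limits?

0

All 6 points lie within [3088, 3736].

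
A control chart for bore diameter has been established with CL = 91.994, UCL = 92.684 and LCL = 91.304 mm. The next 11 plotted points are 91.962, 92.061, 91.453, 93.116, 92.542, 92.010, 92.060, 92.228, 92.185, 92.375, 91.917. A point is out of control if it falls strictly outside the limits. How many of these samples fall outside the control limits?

Compare each point to [91.304, 92.684]: sample 4 = 93.116 > UCL.

1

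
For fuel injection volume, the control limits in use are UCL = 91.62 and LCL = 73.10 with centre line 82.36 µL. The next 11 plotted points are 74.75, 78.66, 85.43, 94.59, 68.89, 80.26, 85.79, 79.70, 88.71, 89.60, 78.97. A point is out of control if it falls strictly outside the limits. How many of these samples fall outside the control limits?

Compare each point to [73.10, 91.62]: sample 4 = 94.59 > UCL; sample 5 = 68.89 < LCL.

2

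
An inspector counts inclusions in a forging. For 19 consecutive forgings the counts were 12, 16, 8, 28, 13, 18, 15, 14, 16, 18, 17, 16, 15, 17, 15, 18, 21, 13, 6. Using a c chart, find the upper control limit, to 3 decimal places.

27.420

c̄ = (12 + 16 + 8 + 28 + 13 + 18 + 15 + 14 + 16 + 18 + 17 + 16 + 15 + 17 + 15 + 18 + 21 + 13 + 6) / 19 = 296 / 19 = 15.5789
UCL = c̄ + 3√c̄ = 15.5789 + 3 × √15.5789 = 15.5789 + 3 × 3.9470 = 27.4200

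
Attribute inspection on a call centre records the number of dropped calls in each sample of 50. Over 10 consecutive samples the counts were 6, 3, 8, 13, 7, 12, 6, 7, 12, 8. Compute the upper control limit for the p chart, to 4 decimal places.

0.3211

p̄ = Σdᵢ / (k·n) = 82 / (10 × 50) = 0.16400
UCL = p̄ + 3·√(p̄(1−p̄)/n) = 0.16400 + 3 × √(0.16400×0.83600/50) = 0.16400 + 3 × 0.05236 = 0.32109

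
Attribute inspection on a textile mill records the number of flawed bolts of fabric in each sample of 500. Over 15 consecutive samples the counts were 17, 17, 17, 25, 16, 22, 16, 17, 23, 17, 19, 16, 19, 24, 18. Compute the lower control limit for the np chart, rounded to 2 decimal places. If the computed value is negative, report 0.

6.08

p̄ = Σdᵢ / (k·n) = 283 / (15 × 500) = 0.03773
LCL = np̄ − 3·√(np̄(1−p̄)) = 18.8667 − 3 × 4.2608 = 6.0841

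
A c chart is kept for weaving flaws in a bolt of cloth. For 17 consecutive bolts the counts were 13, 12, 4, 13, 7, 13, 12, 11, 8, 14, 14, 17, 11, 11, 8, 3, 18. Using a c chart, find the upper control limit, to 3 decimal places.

c̄ = (13 + 12 + 4 + 13 + 7 + 13 + 12 + 11 + 8 + 14 + 14 + 17 + 11 + 11 + 8 + 3 + 18) / 17 = 189 / 17 = 11.1176
UCL = c̄ + 3√c̄ = 11.1176 + 3 × √11.1176 = 11.1176 + 3 × 3.3343 = 21.1206

21.121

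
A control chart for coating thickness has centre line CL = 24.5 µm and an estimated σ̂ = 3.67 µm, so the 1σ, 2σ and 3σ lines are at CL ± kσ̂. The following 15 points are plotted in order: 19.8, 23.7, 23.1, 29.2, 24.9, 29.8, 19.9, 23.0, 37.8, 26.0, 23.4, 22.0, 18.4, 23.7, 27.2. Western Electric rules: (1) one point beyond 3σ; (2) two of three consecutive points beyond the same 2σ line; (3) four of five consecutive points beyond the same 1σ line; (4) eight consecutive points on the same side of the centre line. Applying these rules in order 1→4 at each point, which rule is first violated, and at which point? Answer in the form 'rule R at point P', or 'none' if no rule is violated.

Zone of each point (C = within 1σ̂, B = 1σ̂–2σ̂, A = 2σ̂–3σ̂, * = beyond 3σ̂; sign = side of CL): 1:-B, 2:-C, 3:-C, 4:+B, 5:+C, 6:+B, 7:-B, 8:-C, 9:+*, 10:+C, 11:-C, 12:-C, 13:-B, 14:-C, 15:+C
Rule 1 (one point beyond the 3σ limits) is satisfied at point 9.

rule 1 at point 9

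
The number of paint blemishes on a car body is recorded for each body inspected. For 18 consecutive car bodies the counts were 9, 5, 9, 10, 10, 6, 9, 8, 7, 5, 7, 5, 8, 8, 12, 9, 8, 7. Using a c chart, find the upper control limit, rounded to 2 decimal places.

16.32

c̄ = (9 + 5 + 9 + 10 + 10 + 6 + 9 + 8 + 7 + 5 + 7 + 5 + 8 + 8 + 12 + 9 + 8 + 7) / 18 = 142 / 18 = 7.8889
UCL = c̄ + 3√c̄ = 7.8889 + 3 × √7.8889 = 7.8889 + 3 × 2.8087 = 16.3150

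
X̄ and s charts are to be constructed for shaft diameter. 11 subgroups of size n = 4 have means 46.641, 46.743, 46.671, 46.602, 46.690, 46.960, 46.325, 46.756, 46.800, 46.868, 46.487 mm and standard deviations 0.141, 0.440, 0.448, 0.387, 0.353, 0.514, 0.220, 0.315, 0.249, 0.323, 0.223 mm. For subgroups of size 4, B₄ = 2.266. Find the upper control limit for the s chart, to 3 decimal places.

0.744

s̄ = (0.141 + 0.440 + 0.448 + 0.387 + 0.353 + 0.514 + 0.220 + 0.315 + 0.249 + 0.323 + 0.223) / 11 = 0.3285
UCL_s = B₄·s̄ = 2.266 × 0.3285 = 0.7443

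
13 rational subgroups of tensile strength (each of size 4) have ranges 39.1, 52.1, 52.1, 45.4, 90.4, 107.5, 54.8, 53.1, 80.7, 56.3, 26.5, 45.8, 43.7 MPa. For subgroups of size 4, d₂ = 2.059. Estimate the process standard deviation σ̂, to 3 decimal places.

27.926

R̄ = (39.1 + 52.1 + 52.1 + 45.4 + 90.4 + 107.5 + 54.8 + 53.1 + 80.7 + 56.3 + 26.5 + 45.8 + 43.7) / 13 = 57.5000
σ̂ = R̄ / d₂ = 57.5000 / 2.059 = 27.9262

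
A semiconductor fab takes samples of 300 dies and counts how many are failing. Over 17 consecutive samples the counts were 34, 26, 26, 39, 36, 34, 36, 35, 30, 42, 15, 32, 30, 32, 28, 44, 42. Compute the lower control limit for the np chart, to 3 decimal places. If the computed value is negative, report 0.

16.742

p̄ = Σdᵢ / (k·n) = 561 / (17 × 300) = 0.11000
LCL = np̄ − 3·√(np̄(1−p̄)) = 33.0000 − 3 × 5.4194 = 16.7418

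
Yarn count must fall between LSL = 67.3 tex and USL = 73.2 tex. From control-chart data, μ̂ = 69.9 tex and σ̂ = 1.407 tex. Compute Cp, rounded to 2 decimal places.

0.70

Cp = (USL − LSL) / (6σ̂) = (73.2 − 67.3) / (6 × 1.407) = 5.9000 / 8.4420 = 0.6989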